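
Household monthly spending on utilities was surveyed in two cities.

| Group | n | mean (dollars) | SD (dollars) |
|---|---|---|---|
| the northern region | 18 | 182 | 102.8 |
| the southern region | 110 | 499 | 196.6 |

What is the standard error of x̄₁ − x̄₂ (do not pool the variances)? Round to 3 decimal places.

30.635

Standard errors of each mean: 102.8/√18 = 24.2302 and 196.6/√110 = 18.7451.
SE(x̄₁ − x̄₂) = √(24.2302² + 18.7451²) = 30.6346 for independent samples with unequal variances.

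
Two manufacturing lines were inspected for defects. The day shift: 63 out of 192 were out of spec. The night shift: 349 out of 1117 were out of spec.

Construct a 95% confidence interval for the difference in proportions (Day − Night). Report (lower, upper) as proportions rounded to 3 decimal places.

(-0.056, 0.087)

Sample proportions: 63/192 = 0.3281, 349/1117 = 0.3124.
Each SE is √(p̂(1−p̂)/n): √(0.3281·0.6719/192) = 0.03388 and √(0.3124·0.6876/1117) = 0.01387.
SE(p̂₁ − p̂₂) = √(SE₁² + SE₂²) = √(0.0011478544 + 0.0001923769) = 0.03661, since the two samples are independent.
At 95% confidence z* = 1.960; margin = 1.960 × 0.03661 = 0.07176.
The difference is 0.3281 − 0.3124 = 0.0157, so the interval is 0.0157 ± 0.07176 = (-0.056, 0.087).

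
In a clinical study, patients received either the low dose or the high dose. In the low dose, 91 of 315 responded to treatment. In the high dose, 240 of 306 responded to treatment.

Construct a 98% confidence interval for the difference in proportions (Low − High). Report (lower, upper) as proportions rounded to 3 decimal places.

First, p̂₁ = 91/315 = 0.2889; p̂₂ = 240/306 = 0.7843.
The two standard errors are √(0.2889×0.7111/315) = 0.02554 and √(0.7843×0.2157/306) = 0.02351.
Because the samples are independent, SE_diff = √(0.02554² + 0.02351²) = 0.03471.
Using z* = 2.326 for 98%, ME = 2.326 × 0.03471 = 0.08074.
p̂₁ − p̂₂ = -0.4954; interval -0.4954 ± 0.08074 gives (-0.576, -0.415).

(-0.576, -0.415)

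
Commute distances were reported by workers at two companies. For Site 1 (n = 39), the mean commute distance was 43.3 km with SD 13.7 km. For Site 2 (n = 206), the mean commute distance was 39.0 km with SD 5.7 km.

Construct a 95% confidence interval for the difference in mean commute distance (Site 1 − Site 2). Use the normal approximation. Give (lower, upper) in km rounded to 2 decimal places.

(-0.07, 8.67)

Per-group SEs: s₁/√n₁ = 13.7/√39 = 2.1938, s₂/√n₂ = 5.7/√206 = 0.3971.
Unpooled SE of the difference: √(4.81275844 + 0.15768841) = 2.2294.
Margin of error = z* · SE = 1.960 × 2.2294 = 4.3696.
x̄₁ − x̄₂ = 43.3 − 39.0 = 4.3000.
CI: 4.3000 ± 4.3696 = (-0.07, 8.67).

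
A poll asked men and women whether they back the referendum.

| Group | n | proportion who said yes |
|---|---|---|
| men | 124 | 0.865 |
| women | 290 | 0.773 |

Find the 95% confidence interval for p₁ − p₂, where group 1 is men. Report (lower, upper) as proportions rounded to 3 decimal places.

The two standard errors are √(0.8650×0.1350/124) = 0.03069 and √(0.7730×0.2270/290) = 0.02460.
Because the samples are independent, SE_diff = √(0.03069² + 0.02460²) = 0.03933.
Using z* = 1.960 for 95%, ME = 1.960 × 0.03933 = 0.07709.
p̂₁ − p̂₂ = 0.0920; interval 0.0920 ± 0.07709 gives (0.015, 0.169).

(0.015, 0.169)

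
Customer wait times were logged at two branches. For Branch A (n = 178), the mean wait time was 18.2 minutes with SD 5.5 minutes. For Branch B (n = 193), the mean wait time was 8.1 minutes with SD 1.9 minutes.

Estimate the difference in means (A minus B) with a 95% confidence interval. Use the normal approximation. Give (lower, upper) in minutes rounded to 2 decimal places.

Standard errors of each mean: 5.5/√178 = 0.4122 and 1.9/√193 = 0.1368.
SE(x̄₁ − x̄₂) = √(0.4122² + 0.1368²) = 0.4343 for independent samples with unequal variances.
With z* = 1.960, the margin is 1.960 × 0.4343 = 0.8512.
x̄₁ − x̄₂ = 18.2 − 8.1 = 10.1000; the interval is 10.1000 ± 0.8512 = (9.25, 10.95).

(9.25, 10.95)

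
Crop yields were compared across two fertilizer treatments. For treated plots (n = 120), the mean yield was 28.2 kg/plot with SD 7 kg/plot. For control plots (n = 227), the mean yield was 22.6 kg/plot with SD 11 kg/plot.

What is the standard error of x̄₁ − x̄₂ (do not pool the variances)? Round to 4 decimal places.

SE₁ = s₁/√n₁ = 7/√120 = 0.6390; SE₂ = 11/√227 = 0.7301.
Independent samples, unequal variances: SE_diff = √(SE₁² + SE₂²) = √(0.408321 + 0.53304601) = 0.9702.

0.9702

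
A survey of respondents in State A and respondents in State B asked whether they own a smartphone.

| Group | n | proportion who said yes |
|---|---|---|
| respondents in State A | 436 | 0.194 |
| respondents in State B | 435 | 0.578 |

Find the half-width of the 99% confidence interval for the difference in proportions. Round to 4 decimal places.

SE₁ = √(p̂₁(1−p̂₁)/n₁) = √(0.1940·0.8060/436) = 0.01894; SE₂ = √(0.5780·0.4220/435) = 0.02368.
Independent samples: SE of the difference = √(SE₁² + SE₂²) = √(0.0003587236 + 0.0005607424) = 0.03032.
z* for 99% confidence is 2.576, so the margin of error is 2.576 × 0.03032 = 0.07810.

0.0781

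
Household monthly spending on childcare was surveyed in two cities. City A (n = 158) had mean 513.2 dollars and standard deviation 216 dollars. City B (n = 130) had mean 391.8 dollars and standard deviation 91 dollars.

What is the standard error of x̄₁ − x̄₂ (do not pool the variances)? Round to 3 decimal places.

Standard errors of each mean: 216/√158 = 17.1840 and 91/√130 = 7.9812.
SE(x̄₁ − x̄₂) = √(17.1840² + 7.9812²) = 18.9470 for independent samples with unequal variances.

18.947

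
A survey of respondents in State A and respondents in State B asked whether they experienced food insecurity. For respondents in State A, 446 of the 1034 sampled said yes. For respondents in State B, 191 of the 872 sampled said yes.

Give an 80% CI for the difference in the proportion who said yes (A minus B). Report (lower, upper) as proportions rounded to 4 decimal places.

Sample proportions: 446/1034 = 0.4313, 191/872 = 0.2190.
Each SE is √(p̂(1−p̂)/n): √(0.4313·0.5687/1034) = 0.01540 and √(0.2190·0.7810/872) = 0.01401.
SE(p̂₁ − p̂₂) = √(SE₁² + SE₂²) = √(0.00023716 + 0.0001962801) = 0.02082, since the two samples are independent.
At 80% confidence z* = 1.282; margin = 1.282 × 0.02082 = 0.02669.
The difference is 0.4313 − 0.2190 = 0.2123, so the interval is 0.2123 ± 0.02669 = (0.1856, 0.2390).

(0.1856, 0.2390)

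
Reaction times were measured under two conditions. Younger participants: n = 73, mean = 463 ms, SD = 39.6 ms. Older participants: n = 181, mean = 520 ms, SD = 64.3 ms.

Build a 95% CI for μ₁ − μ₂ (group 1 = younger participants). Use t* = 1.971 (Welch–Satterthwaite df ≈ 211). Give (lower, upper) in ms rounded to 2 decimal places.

(-70.12, -43.88)

SE₁ = s₁/√n₁ = 39.6/√73 = 4.6348; SE₂ = 64.3/√181 = 4.7794.
Independent samples, unequal variances: SE_diff = √(SE₁² + SE₂²) = √(21.48137104 + 22.84266436) = 6.6576.
t* = 1.971, so margin of error = 1.971 × 6.6576 = 13.1221.
Difference in means = 463 − 520 = -57.0000.
-57.0000 ± 13.1221 → (-70.12, -43.88).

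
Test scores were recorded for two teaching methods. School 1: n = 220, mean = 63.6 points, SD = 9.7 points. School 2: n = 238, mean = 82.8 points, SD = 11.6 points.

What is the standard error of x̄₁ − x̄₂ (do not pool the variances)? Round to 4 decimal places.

Standard errors of each mean: 9.7/√220 = 0.6540 and 11.6/√238 = 0.7519.
SE(x̄₁ − x̄₂) = √(0.6540² + 0.7519²) = 0.9965 for independent samples with unequal variances.

0.9965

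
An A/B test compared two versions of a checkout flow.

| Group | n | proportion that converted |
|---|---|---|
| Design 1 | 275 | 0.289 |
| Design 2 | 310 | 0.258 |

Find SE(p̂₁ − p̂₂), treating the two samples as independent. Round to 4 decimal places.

0.0369

SE₁ = √(p̂₁(1−p̂₁)/n₁) = √(0.2890·0.7110/275) = 0.02733; SE₂ = √(0.2580·0.7420/310) = 0.02485.
Independent samples: SE of the difference = √(SE₁² + SE₂²) = √(0.0007469289 + 0.0006175225) = 0.03694.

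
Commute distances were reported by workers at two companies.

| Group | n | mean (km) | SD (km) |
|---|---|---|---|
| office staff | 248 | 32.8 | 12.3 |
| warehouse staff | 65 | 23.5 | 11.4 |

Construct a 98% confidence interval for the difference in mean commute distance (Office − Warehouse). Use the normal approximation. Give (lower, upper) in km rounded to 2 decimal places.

(5.54, 13.06)

SE₁ = s₁/√n₁ = 12.3/√248 = 0.7811; SE₂ = 11.4/√65 = 1.4140.
Independent samples, unequal variances: SE_diff = √(SE₁² + SE₂²) = √(0.61011721 + 1.999396) = 1.6154.
z* = 2.326, so margin of error = 2.326 × 1.6154 = 3.7574.
Difference in means = 32.8 − 23.5 = 9.3000.
9.3000 ± 3.7574 → (5.54, 13.06).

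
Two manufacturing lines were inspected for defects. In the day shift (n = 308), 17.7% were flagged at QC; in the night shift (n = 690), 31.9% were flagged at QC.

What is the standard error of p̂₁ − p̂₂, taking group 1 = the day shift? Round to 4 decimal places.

0.0281

The two standard errors are √(0.1770×0.8230/308) = 0.02175 and √(0.3190×0.6810/690) = 0.01774.
Because the samples are independent, SE_diff = √(0.02175² + 0.01774²) = 0.02807.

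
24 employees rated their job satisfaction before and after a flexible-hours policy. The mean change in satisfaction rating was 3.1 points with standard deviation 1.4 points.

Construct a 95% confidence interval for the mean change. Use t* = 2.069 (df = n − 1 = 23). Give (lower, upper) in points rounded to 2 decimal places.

This is a matched-pairs design, so SE = s_d/√n = 1.4/√24 = 0.2858.
Margin = 2.069 × 0.2858 = 0.5913; the interval is 3.1 ± 0.5913 = (2.51, 3.69).

(2.51, 3.69)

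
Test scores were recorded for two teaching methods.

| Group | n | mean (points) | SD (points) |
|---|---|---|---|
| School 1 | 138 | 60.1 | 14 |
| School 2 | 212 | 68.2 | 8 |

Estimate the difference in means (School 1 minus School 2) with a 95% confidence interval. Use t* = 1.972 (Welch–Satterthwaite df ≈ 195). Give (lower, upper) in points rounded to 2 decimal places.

Standard errors of each mean: 14/√138 = 1.1918 and 8/√212 = 0.5494.
SE(x̄₁ − x̄₂) = √(1.1918² + 0.5494²) = 1.3123 for independent samples with unequal variances.
With t* = 1.972, the margin is 1.972 × 1.3123 = 2.5879.
x̄₁ − x̄₂ = 60.1 − 68.2 = -8.1000; the interval is -8.1000 ± 2.5879 = (-10.69, -5.51).

(-10.69, -5.51)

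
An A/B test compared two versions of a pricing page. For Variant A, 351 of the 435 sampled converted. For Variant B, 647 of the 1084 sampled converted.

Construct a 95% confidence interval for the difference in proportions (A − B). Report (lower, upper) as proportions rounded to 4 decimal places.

p̂₁ = 351/435 = 0.8069 and p̂₂ = 647/1084 = 0.5969.
SE₁ = √(p̂₁(1−p̂₁)/n₁) = √(0.8069·0.1931/435) = 0.01893; SE₂ = √(0.5969·0.4031/1084) = 0.01490.
Independent samples: SE of the difference = √(SE₁² + SE₂²) = √(0.0003583449 + 0.00022201) = 0.02409.
z* for 95% confidence is 1.960, so the margin of error is 1.960 × 0.02409 = 0.04722.
Point estimate p̂₁ − p̂₂ = 0.8069 − 0.5969 = 0.2100.
0.2100 ± 0.04722 → (0.1628, 0.2572).

(0.1628, 0.2572)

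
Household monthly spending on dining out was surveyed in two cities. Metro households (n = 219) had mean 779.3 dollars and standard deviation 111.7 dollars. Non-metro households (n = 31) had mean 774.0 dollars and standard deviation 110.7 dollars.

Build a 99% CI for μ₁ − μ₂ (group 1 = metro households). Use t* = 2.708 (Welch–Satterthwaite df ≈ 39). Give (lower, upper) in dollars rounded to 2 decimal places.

Per-group SEs: s₁/√n₁ = 111.7/√219 = 7.5480, s₂/√n₂ = 110.7/√31 = 19.8823.
Unpooled SE of the difference: √(56.972304 + 395.30585329) = 21.2668.
Margin of error = t* · SE = 2.708 × 21.2668 = 57.5905.
x̄₁ − x̄₂ = 779.3 − 774.0 = 5.3000.
CI: 5.3000 ± 57.5905 = (-52.29, 62.89).

(-52.29, 62.89)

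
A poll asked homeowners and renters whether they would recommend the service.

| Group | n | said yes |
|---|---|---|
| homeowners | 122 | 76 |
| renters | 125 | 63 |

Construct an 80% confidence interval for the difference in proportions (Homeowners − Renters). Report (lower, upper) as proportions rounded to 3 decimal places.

(0.039, 0.199)

Sample proportions: 76/122 = 0.6230, 63/125 = 0.5040.
Each SE is √(p̂(1−p̂)/n): √(0.6230·0.3770/122) = 0.04388 and √(0.5040·0.4960/125) = 0.04472.
SE(p̂₁ − p̂₂) = √(SE₁² + SE₂²) = √(0.0019254544 + 0.0019998784) = 0.06265, since the two samples are independent.
At 80% confidence z* = 1.282; margin = 1.282 × 0.06265 = 0.08032.
The difference is 0.6230 − 0.5040 = 0.1190, so the interval is 0.1190 ± 0.08032 = (0.039, 0.199).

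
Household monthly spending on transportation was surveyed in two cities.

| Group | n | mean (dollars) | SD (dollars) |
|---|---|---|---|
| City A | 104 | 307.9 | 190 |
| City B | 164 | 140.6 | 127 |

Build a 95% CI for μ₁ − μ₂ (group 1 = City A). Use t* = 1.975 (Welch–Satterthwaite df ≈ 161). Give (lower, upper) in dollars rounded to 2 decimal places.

(125.62, 208.98)

Standard errors of each mean: 190/√104 = 18.6310 and 127/√164 = 9.9170.
SE(x̄₁ − x̄₂) = √(18.6310² + 9.9170²) = 21.1059 for independent samples with unequal variances.
With t* = 1.975, the margin is 1.975 × 21.1059 = 41.6842.
x̄₁ − x̄₂ = 307.9 − 140.6 = 167.3000; the interval is 167.3000 ± 41.6842 = (125.62, 208.98).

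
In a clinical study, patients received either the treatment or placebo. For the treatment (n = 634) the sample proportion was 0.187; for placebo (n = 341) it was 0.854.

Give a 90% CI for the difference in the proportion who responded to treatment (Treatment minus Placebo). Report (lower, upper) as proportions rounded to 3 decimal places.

(-0.707, -0.627)

SE₁ = √(p̂₁(1−p̂₁)/n₁) = √(0.1870·0.8130/634) = 0.01549; SE₂ = √(0.8540·0.1460/341) = 0.01912.
Independent samples: SE of the difference = √(SE₁² + SE₂²) = √(0.0002399401 + 0.0003655744) = 0.02461.
z* for 90% confidence is 1.645, so the margin of error is 1.645 × 0.02461 = 0.04048.
Point estimate p̂₁ − p̂₂ = 0.1870 − 0.8540 = -0.6670.
-0.6670 ± 0.04048 → (-0.707, -0.627).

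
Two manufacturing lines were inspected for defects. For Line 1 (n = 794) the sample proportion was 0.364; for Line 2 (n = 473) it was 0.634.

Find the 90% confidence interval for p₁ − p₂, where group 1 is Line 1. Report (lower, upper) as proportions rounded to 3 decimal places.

(-0.316, -0.224)

Each SE is √(p̂(1−p̂)/n): √(0.3640·0.6360/794) = 0.01708 and √(0.6340·0.3660/473) = 0.02215.
SE(p̂₁ − p̂₂) = √(SE₁² + SE₂²) = √(0.0002917264 + 0.0004906225) = 0.02797, since the two samples are independent.
At 90% confidence z* = 1.645; margin = 1.645 × 0.02797 = 0.04601.
The difference is 0.3640 − 0.6340 = -0.2700, so the interval is -0.2700 ± 0.04601 = (-0.316, -0.224).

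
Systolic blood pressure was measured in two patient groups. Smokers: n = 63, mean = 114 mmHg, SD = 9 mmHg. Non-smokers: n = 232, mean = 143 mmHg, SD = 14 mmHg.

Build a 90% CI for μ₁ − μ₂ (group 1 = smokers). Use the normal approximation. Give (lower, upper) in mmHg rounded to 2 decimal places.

Standard errors of each mean: 9/√63 = 1.1339 and 14/√232 = 0.9191.
SE(x̄₁ − x̄₂) = √(1.1339² + 0.9191²) = 1.4596 for independent samples with unequal variances.
With z* = 1.645, the margin is 1.645 × 1.4596 = 2.4010.
x̄₁ − x̄₂ = 114 − 143 = -29.0000; the interval is -29.0000 ± 2.4010 = (-31.40, -26.60).

(-31.40, -26.60)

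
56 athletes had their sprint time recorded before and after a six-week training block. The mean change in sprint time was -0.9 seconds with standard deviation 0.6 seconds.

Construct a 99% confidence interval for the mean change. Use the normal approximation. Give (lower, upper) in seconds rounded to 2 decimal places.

(-1.11, -0.69)

This is a matched-pairs design, so SE = s_d/√n = 0.6/√56 = 0.0802.
Margin = 2.576 × 0.0802 = 0.2066; the interval is -0.9 ± 0.2066 = (-1.11, -0.69).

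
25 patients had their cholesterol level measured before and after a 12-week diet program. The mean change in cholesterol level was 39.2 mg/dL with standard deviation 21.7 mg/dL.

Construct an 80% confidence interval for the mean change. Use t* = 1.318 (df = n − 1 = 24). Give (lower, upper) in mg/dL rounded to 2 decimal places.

This is a matched-pairs design, so SE = s_d/√n = 21.7/√25 = 4.3400.
Margin = 1.318 × 4.3400 = 5.7201; the interval is 39.2 ± 5.7201 = (33.48, 44.92).

(33.48, 44.92)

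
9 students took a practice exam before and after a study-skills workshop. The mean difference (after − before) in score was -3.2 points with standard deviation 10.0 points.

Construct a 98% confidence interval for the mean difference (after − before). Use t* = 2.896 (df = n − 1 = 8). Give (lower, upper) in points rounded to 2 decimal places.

Paired design: SE = s_d/√n = 10.0/√9 = 3.3333.
t* = 2.896; margin of error = 2.896 × 3.3333 = 9.6532.
-3.2 ± 9.6532 → (-12.85, 6.45).

(-12.85, 6.45)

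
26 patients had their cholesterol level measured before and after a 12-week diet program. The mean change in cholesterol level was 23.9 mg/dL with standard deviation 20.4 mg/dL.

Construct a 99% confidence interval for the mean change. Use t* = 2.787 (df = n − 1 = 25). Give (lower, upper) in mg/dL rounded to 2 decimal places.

(12.75, 35.05)

This is a matched-pairs design, so SE = s_d/√n = 20.4/√26 = 4.0008.
Margin = 2.787 × 4.0008 = 11.1502; the interval is 23.9 ± 11.1502 = (12.75, 35.05).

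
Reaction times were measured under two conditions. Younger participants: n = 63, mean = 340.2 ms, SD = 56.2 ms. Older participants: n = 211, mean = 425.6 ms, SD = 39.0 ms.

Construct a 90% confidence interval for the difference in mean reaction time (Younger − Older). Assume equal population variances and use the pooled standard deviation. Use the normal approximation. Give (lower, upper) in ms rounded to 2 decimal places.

Pooled variance s_p² = [62·56.2² + 210·39.0²] / (63+211−2) = 1894.2400, so s_p = 43.5229.
SE_diff = s_p·√(1/n₁ + 1/n₂) = 43.5229·√(1/63 + 1/211) = 6.2486.
z* = 1.645; margin = 1.645 × 6.2486 = 10.2789.
Difference = 340.2 − 425.6 = -85.4000.
-85.4000 ± 10.2789 → (-95.68, -75.12).

(-95.68, -75.12)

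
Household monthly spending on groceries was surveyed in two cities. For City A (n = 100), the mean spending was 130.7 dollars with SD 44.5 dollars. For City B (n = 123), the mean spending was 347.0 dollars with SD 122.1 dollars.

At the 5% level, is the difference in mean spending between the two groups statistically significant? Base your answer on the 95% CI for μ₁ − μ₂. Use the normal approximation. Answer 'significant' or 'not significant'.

Standard errors of each mean: 44.5/√100 = 4.4500 and 122.1/√123 = 11.0094.
SE(x̄₁ − x̄₂) = √(4.4500² + 11.0094²) = 11.8747 for independent samples with unequal variances.
With z* = 1.960, the margin is 1.960 × 11.8747 = 23.2744.
x̄₁ − x̄₂ = 130.7 − 347.0 = -216.3000; the interval is -216.3000 ± 23.2744 = (-239.5744, -193.0256).
The interval (-239.5744, -193.0256) does not contain 0, so the difference is significant.

significant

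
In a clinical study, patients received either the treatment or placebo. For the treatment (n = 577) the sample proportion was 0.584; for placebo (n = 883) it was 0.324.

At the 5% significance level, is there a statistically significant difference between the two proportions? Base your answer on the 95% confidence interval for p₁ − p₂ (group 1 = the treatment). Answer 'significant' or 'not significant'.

Each SE is √(p̂(1−p̂)/n): √(0.5840·0.4160/577) = 0.02052 and √(0.3240·0.6760/883) = 0.01575.
SE(p̂₁ − p̂₂) = √(SE₁² + SE₂²) = √(0.0004210704 + 0.0002480625) = 0.02587, since the two samples are independent.
At 95% confidence z* = 1.960; margin = 1.960 × 0.02587 = 0.05071.
The difference is 0.5840 − 0.3240 = 0.2600, so the interval is 0.2600 ± 0.05071 = (0.20929, 0.31071).
The interval (0.20929, 0.31071) does not contain 0, so the difference is significant.

significant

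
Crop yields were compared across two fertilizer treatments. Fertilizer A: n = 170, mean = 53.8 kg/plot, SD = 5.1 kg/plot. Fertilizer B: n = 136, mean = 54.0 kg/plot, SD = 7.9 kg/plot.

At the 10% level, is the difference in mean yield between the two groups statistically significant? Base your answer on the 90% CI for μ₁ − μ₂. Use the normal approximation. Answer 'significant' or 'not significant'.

SE₁ = s₁/√n₁ = 5.1/√170 = 0.3912; SE₂ = 7.9/√136 = 0.6774.
Independent samples, unequal variances: SE_diff = √(SE₁² + SE₂²) = √(0.15303744 + 0.45887076) = 0.7822.
z* = 1.645, so margin of error = 1.645 × 0.7822 = 1.2867.
Difference in means = 53.8 − 54.0 = -0.2000.
-0.2000 ± 1.2867 → (-1.4867, 1.0867).
The interval (-1.4867, 1.0867) contains 0, so the difference is not significant.

not significant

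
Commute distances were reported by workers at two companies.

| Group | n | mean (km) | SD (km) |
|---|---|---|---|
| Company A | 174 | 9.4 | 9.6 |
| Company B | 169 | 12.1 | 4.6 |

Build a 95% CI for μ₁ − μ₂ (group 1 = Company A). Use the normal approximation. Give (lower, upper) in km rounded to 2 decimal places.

(-4.29, -1.11)

Standard errors of each mean: 9.6/√174 = 0.7278 and 4.6/√169 = 0.3538.
SE(x̄₁ − x̄₂) = √(0.7278² + 0.3538²) = 0.8092 for independent samples with unequal variances.
With z* = 1.960, the margin is 1.960 × 0.8092 = 1.5860.
x̄₁ − x̄₂ = 9.4 − 12.1 = -2.7000; the interval is -2.7000 ± 1.5860 = (-4.29, -1.11).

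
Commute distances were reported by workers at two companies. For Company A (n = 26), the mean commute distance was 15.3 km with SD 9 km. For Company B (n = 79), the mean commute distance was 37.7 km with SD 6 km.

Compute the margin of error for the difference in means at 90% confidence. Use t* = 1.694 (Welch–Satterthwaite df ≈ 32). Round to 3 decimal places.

3.201

Per-group SEs: s₁/√n₁ = 9/√26 = 1.7650, s₂/√n₂ = 6/√79 = 0.6751.
Unpooled SE of the difference: √(3.115225 + 0.45576001) = 1.8897.
Margin of error = t* · SE = 1.694 × 1.8897 = 3.2012.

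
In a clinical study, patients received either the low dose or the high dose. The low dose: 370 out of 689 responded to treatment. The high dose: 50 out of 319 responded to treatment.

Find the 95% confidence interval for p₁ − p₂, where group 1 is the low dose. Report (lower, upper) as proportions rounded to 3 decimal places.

(0.326, 0.435)

p̂₁ = 370/689 = 0.5370 and p̂₂ = 50/319 = 0.1567.
SE₁ = √(p̂₁(1−p̂₁)/n₁) = √(0.5370·0.4630/689) = 0.01900; SE₂ = √(0.1567·0.8433/319) = 0.02035.
Independent samples: SE of the difference = √(SE₁² + SE₂²) = √(0.000361 + 0.0004141225) = 0.02784.
z* for 95% confidence is 1.960, so the margin of error is 1.960 × 0.02784 = 0.05457.
Point estimate p̂₁ − p̂₂ = 0.5370 − 0.1567 = 0.3803.
0.3803 ± 0.05457 → (0.326, 0.435).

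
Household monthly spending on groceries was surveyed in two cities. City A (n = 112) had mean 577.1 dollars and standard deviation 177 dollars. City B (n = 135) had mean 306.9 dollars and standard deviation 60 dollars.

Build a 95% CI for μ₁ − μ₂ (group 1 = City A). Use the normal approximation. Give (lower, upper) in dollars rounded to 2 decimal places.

(235.89, 304.51)

Standard errors of each mean: 177/√112 = 16.7249 and 60/√135 = 5.1640.
SE(x̄₁ − x̄₂) = √(16.7249² + 5.1640²) = 17.5040 for independent samples with unequal variances.
With z* = 1.960, the margin is 1.960 × 17.5040 = 34.3078.
x̄₁ − x̄₂ = 577.1 − 306.9 = 270.2000; the interval is 270.2000 ± 34.3078 = (235.89, 304.51).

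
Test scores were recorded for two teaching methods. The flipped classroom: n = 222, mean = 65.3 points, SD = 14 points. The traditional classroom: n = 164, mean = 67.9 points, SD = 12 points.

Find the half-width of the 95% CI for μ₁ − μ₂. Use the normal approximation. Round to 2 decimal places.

2.60

SE₁ = s₁/√n₁ = 14/√222 = 0.9396; SE₂ = 12/√164 = 0.9370.
Independent samples, unequal variances: SE_diff = √(SE₁² + SE₂²) = √(0.88284816 + 0.877969) = 1.3270.
z* = 1.960, so margin of error = 1.960 × 1.3270 = 2.6009.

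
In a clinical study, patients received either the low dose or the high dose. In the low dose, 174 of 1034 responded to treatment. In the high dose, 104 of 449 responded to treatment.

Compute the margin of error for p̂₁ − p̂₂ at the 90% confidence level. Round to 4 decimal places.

0.0379

Sample proportions: 174/1034 = 0.1683, 104/449 = 0.2316.
Each SE is √(p̂(1−p̂)/n): √(0.1683·0.8317/1034) = 0.01163 and √(0.2316·0.7684/449) = 0.01991.
SE(p̂₁ − p̂₂) = √(SE₁² + SE₂²) = √(0.0001352569 + 0.0003964081) = 0.02306, since the two samples are independent.
At 90% confidence z* = 1.645; margin = 1.645 × 0.02306 = 0.03793.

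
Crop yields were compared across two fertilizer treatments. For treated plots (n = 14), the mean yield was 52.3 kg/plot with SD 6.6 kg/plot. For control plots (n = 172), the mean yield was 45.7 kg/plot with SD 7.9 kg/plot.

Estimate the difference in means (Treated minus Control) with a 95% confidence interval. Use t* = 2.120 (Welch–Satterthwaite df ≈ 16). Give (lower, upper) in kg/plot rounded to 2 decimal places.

(2.65, 10.55)

Standard errors of each mean: 6.6/√14 = 1.7639 and 7.9/√172 = 0.6024.
SE(x̄₁ − x̄₂) = √(1.7639² + 0.6024²) = 1.8639 for independent samples with unequal variances.
With t* = 2.120, the margin is 2.120 × 1.8639 = 3.9515.
x̄₁ − x̄₂ = 52.3 − 45.7 = 6.6000; the interval is 6.6000 ± 3.9515 = (2.65, 10.55).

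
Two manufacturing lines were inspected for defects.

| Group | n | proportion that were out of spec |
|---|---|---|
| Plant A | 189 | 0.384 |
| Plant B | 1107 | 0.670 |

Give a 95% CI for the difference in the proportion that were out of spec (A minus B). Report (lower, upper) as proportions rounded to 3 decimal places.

SE₁ = √(p̂₁(1−p̂₁)/n₁) = √(0.3840·0.6160/189) = 0.03538; SE₂ = √(0.6700·0.3300/1107) = 0.01413.
Independent samples: SE of the difference = √(SE₁² + SE₂²) = √(0.0012517444 + 0.0001996569) = 0.03810.
z* for 95% confidence is 1.960, so the margin of error is 1.960 × 0.03810 = 0.07468.
Point estimate p̂₁ − p̂₂ = 0.3840 − 0.6700 = -0.2860.
-0.2860 ± 0.07468 → (-0.361, -0.211).

(-0.361, -0.211)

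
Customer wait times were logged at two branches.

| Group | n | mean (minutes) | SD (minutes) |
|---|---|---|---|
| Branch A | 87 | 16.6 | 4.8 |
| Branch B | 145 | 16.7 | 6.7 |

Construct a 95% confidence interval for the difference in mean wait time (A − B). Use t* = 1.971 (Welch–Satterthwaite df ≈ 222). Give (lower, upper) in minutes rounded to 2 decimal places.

(-1.59, 1.39)

Per-group SEs: s₁/√n₁ = 4.8/√87 = 0.5146, s₂/√n₂ = 6.7/√145 = 0.5564.
Unpooled SE of the difference: √(0.26481316 + 0.30958096) = 0.7579.
Margin of error = t* · SE = 1.971 × 0.7579 = 1.4938.
x̄₁ − x̄₂ = 16.6 − 16.7 = -0.1000.
CI: -0.1000 ± 1.4938 = (-1.59, 1.39).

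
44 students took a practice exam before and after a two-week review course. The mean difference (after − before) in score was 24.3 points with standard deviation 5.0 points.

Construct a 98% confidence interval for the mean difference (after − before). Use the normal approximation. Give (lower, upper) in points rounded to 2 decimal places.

Paired design: SE = s_d/√n = 5.0/√44 = 0.7538.
z* = 2.326; margin of error = 2.326 × 0.7538 = 1.7533.
24.3 ± 1.7533 → (22.55, 26.05).

(22.55, 26.05)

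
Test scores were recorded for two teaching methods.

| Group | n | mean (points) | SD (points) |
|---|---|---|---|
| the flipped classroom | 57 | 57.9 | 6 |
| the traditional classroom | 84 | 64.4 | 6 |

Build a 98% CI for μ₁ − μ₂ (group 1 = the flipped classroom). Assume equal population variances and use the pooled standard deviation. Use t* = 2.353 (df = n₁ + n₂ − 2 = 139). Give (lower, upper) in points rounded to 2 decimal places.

Pooled variance s_p² = [56·6² + 83·6²] / (57+84−2) = 36.0000, so s_p = 6.0000.
SE_diff = s_p·√(1/n₁ + 1/n₂) = 6.0000·√(1/57 + 1/84) = 1.0296.
t* = 2.353; margin = 2.353 × 1.0296 = 2.4226.
Difference = 57.9 − 64.4 = -6.5000.
-6.5000 ± 2.4226 → (-8.92, -4.08).

(-8.92, -4.08)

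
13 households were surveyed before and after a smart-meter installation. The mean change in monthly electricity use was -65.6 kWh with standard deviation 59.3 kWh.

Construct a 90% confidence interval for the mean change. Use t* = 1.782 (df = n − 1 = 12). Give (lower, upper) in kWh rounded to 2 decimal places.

This is a matched-pairs design, so SE = s_d/√n = 59.3/√13 = 16.4469.
Margin = 1.782 × 16.4469 = 29.3084; the interval is -65.6 ± 29.3084 = (-94.91, -36.29).

(-94.91, -36.29)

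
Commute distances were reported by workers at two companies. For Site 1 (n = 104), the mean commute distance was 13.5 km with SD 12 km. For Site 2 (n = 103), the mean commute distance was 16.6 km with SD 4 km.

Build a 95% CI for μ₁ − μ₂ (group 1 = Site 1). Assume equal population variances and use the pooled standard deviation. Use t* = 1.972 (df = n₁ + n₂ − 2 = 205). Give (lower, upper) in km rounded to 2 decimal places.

Pooled variance s_p² = [103·12² + 102·4²] / (104+103−2) = 80.3122, so s_p = 8.9617.
SE_diff = s_p·√(1/n₁ + 1/n₂) = 8.9617·√(1/104 + 1/103) = 1.2458.
t* = 1.972; margin = 1.972 × 1.2458 = 2.4567.
Difference = 13.5 − 16.6 = -3.1000.
-3.1000 ± 2.4567 → (-5.56, -0.64).

(-5.56, -0.64)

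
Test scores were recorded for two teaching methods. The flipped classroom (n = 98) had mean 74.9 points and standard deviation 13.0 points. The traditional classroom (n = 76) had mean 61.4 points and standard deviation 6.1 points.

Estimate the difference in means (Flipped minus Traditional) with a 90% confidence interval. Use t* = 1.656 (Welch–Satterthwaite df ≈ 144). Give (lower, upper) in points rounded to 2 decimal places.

(11.04, 15.96)

Standard errors of each mean: 13.0/√98 = 1.3132 and 6.1/√76 = 0.6997.
SE(x̄₁ − x̄₂) = √(1.3132² + 0.6997²) = 1.4880 for independent samples with unequal variances.
With t* = 1.656, the margin is 1.656 × 1.4880 = 2.4641.
x̄₁ − x̄₂ = 74.9 − 61.4 = 13.5000; the interval is 13.5000 ± 2.4641 = (11.04, 15.96).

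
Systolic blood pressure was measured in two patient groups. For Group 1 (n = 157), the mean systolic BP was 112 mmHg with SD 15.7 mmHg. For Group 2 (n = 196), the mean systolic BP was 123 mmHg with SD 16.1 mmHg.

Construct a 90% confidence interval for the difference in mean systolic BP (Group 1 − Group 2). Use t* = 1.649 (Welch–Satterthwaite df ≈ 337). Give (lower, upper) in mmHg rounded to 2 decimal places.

(-13.80, -8.20)

Per-group SEs: s₁/√n₁ = 15.7/√157 = 1.2530, s₂/√n₂ = 16.1/√196 = 1.1500.
Unpooled SE of the difference: √(1.570009 + 1.3225) = 1.7007.
Margin of error = t* · SE = 1.649 × 1.7007 = 2.8045.
x̄₁ − x̄₂ = 112 − 123 = -11.0000.
CI: -11.0000 ± 2.8045 = (-13.80, -8.20).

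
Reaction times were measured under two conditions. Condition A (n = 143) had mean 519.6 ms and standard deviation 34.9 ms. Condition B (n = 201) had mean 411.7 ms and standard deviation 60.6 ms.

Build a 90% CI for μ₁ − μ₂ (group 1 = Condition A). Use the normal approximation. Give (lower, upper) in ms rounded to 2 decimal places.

SE₁ = s₁/√n₁ = 34.9/√143 = 2.9185; SE₂ = 60.6/√201 = 4.2744.
Independent samples, unequal variances: SE_diff = √(SE₁² + SE₂²) = √(8.51764225 + 18.27049536) = 5.1757.
z* = 1.645, so margin of error = 1.645 × 5.1757 = 8.5140.
Difference in means = 519.6 − 411.7 = 107.9000.
107.9000 ± 8.5140 → (99.39, 116.41).

(99.39, 116.41)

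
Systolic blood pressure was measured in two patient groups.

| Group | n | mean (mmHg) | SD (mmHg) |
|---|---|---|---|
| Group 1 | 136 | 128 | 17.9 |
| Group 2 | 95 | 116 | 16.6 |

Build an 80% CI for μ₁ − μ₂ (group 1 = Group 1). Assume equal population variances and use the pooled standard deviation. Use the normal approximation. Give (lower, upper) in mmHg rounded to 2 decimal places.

s_p = √[((n₁−1)s₁² + (n₂−1)s₂²)/(n₁+n₂−2)] = √[(135·17.9² + 94·16.6²)/229] = 17.3781.
SE = 17.3781·√(1/136 + 1/95) = 2.3237.
With z* = 1.282, margin = 1.282 × 2.3237 = 2.9790.
x̄₁ − x̄₂ = 128 − 116 = 12.0000; interval 12.0000 ± 2.9790 = (9.02, 14.98).

(9.02, 14.98)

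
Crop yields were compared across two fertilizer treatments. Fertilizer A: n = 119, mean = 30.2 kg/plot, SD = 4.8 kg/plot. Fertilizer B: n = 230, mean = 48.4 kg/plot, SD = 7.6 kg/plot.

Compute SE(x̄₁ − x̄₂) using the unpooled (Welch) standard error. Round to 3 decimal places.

SE₁ = s₁/√n₁ = 4.8/√119 = 0.4400; SE₂ = 7.6/√230 = 0.5011.
Independent samples, unequal variances: SE_diff = √(SE₁² + SE₂²) = √(0.1936 + 0.25110121) = 0.6669.

0.667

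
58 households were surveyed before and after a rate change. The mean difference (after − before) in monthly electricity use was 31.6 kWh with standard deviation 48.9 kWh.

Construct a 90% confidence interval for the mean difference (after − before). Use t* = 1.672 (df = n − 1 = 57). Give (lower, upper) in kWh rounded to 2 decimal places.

Paired design: SE = s_d/√n = 48.9/√58 = 6.4209.
t* = 1.672; margin of error = 1.672 × 6.4209 = 10.7357.
31.6 ± 10.7357 → (20.86, 42.34).

(20.86, 42.34)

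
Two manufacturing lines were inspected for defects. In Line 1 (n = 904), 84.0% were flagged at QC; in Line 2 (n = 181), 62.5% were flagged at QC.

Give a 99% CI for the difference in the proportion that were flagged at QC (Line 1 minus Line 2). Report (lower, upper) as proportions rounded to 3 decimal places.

Each SE is √(p̂(1−p̂)/n): √(0.8400·0.1600/904) = 0.01219 and √(0.6250·0.3750/181) = 0.03598.
SE(p̂₁ − p̂₂) = √(SE₁² + SE₂²) = √(0.0001485961 + 0.0012945604) = 0.03799, since the two samples are independent.
At 99% confidence z* = 2.576; margin = 2.576 × 0.03799 = 0.09786.
The difference is 0.8400 − 0.6250 = 0.2150, so the interval is 0.2150 ± 0.09786 = (0.117, 0.313).

(0.117, 0.313)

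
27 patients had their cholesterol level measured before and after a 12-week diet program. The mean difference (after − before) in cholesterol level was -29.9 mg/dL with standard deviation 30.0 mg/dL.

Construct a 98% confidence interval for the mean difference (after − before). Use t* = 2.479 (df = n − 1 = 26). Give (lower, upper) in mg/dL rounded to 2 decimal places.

This is a matched-pairs design, so SE = s_d/√n = 30.0/√27 = 5.7735.
Margin = 2.479 × 5.7735 = 14.3125; the interval is -29.9 ± 14.3125 = (-44.21, -15.59).

(-44.21, -15.59)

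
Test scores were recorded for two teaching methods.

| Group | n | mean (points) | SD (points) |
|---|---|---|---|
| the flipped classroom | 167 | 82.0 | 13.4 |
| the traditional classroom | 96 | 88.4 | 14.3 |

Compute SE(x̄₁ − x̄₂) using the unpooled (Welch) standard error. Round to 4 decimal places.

1.7903

SE₁ = s₁/√n₁ = 13.4/√167 = 1.0369; SE₂ = 14.3/√96 = 1.4595.
Independent samples, unequal variances: SE_diff = √(SE₁² + SE₂²) = √(1.07516161 + 2.13014025) = 1.7903.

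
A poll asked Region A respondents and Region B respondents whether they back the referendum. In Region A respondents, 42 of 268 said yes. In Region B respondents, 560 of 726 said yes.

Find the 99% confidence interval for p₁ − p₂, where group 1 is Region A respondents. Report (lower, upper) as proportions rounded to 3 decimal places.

(-0.685, -0.545)

Sample proportions: 42/268 = 0.1567, 560/726 = 0.7713.
Each SE is √(p̂(1−p̂)/n): √(0.1567·0.8433/268) = 0.02221 and √(0.7713·0.2287/726) = 0.01559.
SE(p̂₁ − p̂₂) = √(SE₁² + SE₂²) = √(0.0004932841 + 0.0002430481) = 0.02714, since the two samples are independent.
At 99% confidence z* = 2.576; margin = 2.576 × 0.02714 = 0.06991.
The difference is 0.1567 − 0.7713 = -0.6146, so the interval is -0.6146 ± 0.06991 = (-0.685, -0.545).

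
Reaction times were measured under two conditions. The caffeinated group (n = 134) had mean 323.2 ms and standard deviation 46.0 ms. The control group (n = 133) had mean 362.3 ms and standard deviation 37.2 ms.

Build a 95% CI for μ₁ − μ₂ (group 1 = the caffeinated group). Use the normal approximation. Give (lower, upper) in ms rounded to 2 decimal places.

(-49.13, -29.07)

Per-group SEs: s₁/√n₁ = 46.0/√134 = 3.9738, s₂/√n₂ = 37.2/√133 = 3.2256.
Unpooled SE of the difference: √(15.79108644 + 10.40449536) = 5.1182.
Margin of error = z* · SE = 1.960 × 5.1182 = 10.0317.
x̄₁ − x̄₂ = 323.2 − 362.3 = -39.1000.
CI: -39.1000 ± 10.0317 = (-49.13, -29.07).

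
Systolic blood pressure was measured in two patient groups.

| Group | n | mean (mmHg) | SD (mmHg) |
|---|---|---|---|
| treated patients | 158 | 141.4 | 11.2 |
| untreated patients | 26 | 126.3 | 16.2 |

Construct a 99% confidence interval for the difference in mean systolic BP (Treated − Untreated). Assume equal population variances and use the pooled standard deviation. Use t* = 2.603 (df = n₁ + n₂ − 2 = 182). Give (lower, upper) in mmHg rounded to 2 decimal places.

(8.48, 21.72)

s_p = √[((n₁−1)s₁² + (n₂−1)s₂²)/(n₁+n₂−2)] = √[(157·11.2² + 25·16.2²)/182] = 12.0108.
SE = 12.0108·√(1/158 + 1/26) = 2.5419.
With t* = 2.603, margin = 2.603 × 2.5419 = 6.6166.
x̄₁ − x̄₂ = 141.4 − 126.3 = 15.1000; interval 15.1000 ± 6.6166 = (8.48, 21.72).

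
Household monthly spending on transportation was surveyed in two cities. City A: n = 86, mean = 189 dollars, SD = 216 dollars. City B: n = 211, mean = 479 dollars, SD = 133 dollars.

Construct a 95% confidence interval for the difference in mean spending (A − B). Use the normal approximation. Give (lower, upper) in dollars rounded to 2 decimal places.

Standard errors of each mean: 216/√86 = 23.2919 and 133/√211 = 9.1561.
SE(x̄₁ − x̄₂) = √(23.2919² + 9.1561²) = 25.0269 for independent samples with unequal variances.
With z* = 1.960, the margin is 1.960 × 25.0269 = 49.0527.
x̄₁ − x̄₂ = 189 − 479 = -290.0000; the interval is -290.0000 ± 49.0527 = (-339.05, -240.95).

(-339.05, -240.95)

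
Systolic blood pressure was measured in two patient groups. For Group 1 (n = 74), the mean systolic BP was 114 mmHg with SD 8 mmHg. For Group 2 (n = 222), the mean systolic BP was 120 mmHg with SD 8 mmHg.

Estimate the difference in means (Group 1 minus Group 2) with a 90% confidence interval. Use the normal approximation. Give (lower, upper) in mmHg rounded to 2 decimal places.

(-7.77, -4.23)

Standard errors of each mean: 8/√74 = 0.9300 and 8/√222 = 0.5369.
SE(x̄₁ − x̄₂) = √(0.9300² + 0.5369²) = 1.0739 for independent samples with unequal variances.
With z* = 1.645, the margin is 1.645 × 1.0739 = 1.7666.
x̄₁ − x̄₂ = 114 − 120 = -6.0000; the interval is -6.0000 ± 1.7666 = (-7.77, -4.23).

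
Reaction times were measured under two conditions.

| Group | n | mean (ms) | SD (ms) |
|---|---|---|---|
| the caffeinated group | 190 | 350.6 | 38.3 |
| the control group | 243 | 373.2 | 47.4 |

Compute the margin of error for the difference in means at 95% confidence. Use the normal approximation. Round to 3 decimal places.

8.073

SE₁ = s₁/√n₁ = 38.3/√190 = 2.7786; SE₂ = 47.4/√243 = 3.0407.
Independent samples, unequal variances: SE_diff = √(SE₁² + SE₂²) = √(7.72061796 + 9.24585649) = 4.1190.
z* = 1.960, so margin of error = 1.960 × 4.1190 = 8.0732.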